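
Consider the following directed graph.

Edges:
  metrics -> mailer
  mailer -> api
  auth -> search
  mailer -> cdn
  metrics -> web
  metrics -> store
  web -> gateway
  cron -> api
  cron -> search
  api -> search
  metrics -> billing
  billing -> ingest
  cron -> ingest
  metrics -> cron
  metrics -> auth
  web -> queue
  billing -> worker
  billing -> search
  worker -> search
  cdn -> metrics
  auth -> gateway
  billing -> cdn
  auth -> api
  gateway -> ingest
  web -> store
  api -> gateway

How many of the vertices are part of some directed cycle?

4

A vertex is on a directed cycle iff it belongs to a strongly connected component of size ≥ 2 (or has a self-loop).
The vertices on cycles are {cdn, mailer, billing, metrics} — 4 in total.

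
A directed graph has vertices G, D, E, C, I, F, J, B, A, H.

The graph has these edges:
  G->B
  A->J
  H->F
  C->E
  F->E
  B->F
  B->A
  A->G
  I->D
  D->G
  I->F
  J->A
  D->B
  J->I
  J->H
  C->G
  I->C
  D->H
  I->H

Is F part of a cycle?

F lies on a cycle iff there is a path from F back to itself.
Exploring from F, it never reaches itself; equivalently, its strongly connected component is a singleton.

No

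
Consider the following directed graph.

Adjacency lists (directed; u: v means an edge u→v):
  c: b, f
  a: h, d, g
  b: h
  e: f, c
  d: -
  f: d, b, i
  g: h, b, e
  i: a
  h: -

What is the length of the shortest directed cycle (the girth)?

For each vertex v, BFS finds the shortest path from v back to v.
The shortest such closed walk is a → g → e → f → i → a, length 5.

5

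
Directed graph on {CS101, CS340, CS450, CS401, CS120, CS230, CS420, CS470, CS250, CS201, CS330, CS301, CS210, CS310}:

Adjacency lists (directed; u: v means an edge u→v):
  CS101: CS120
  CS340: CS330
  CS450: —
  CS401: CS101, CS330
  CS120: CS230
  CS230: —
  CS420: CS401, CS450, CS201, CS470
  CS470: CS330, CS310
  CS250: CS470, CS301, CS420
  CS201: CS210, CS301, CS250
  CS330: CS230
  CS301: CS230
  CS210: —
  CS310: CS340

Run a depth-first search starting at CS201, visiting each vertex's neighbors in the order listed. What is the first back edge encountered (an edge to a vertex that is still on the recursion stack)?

CS420→CS201

DFS from CS201 (visiting each vertex's neighbors in the order listed); mark gray on enter, black on exit:
CS201 gray
  CS210 gray
  CS210 black
  CS301 gray
    CS230 gray
    CS230 black
  CS301 black
  CS250 gray
    CS470 gray
      CS330 gray
        CS330→CS230: CS230 black — skip
      CS330 black
      CS310 gray
        CS340 gray
          CS340→CS330: CS330 black — skip
        CS340 black
      CS310 black
    CS470 black
    CS250→CS301: CS301 black — skip
    CS420 gray
      CS401 gray
        CS101 gray
          CS120 gray
            CS120→CS230: CS230 black — skip
          CS120 black
        CS101 black
        CS401→CS330: CS330 black — skip
      CS401 black
      CS450 gray
      CS450 black
      CS420→CS201: CS201 is gray → back edge
First back edge: CS420 → CS201.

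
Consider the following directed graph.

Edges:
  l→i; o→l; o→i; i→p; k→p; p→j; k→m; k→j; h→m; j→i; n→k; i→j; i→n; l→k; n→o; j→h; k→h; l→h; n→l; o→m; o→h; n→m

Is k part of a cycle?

Yes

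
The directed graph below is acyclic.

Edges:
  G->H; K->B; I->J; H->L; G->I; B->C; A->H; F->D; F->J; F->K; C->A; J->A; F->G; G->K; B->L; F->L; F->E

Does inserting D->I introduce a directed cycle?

No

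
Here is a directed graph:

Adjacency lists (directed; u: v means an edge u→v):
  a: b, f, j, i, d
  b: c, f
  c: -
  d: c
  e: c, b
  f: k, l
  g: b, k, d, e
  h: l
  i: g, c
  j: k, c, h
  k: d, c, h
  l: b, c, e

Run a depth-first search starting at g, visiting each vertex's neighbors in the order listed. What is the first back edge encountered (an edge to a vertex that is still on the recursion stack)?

l->b

DFS from g (visiting each vertex's neighbors in the order listed); mark gray on enter, black on exit:
g gray
  b gray
    c gray
    c black
    f gray
      k gray
        d gray
          d→c: c black — skip
        d black
        k→c: c black — skip
        h gray
          l gray
            l→b: b is gray → back edge
First back edge: l → b.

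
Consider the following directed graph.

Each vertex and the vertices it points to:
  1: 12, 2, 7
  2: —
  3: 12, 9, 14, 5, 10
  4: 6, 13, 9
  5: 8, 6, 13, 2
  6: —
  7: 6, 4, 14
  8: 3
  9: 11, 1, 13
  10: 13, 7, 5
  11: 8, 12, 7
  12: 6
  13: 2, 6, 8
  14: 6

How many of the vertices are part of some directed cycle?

10

A vertex is on a directed cycle iff it belongs to a strongly connected component of size ≥ 2 (or has a self-loop).
The vertices on cycles are {1, 3, 4, 5, 7, 8, 9, 10, 11, 13} — 10 in total.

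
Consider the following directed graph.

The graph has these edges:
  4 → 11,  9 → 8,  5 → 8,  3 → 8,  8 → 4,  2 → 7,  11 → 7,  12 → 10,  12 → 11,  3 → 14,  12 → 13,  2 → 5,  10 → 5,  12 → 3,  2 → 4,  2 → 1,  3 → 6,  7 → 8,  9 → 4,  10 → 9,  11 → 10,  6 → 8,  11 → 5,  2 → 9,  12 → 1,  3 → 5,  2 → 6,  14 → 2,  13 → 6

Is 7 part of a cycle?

Yes

7 is on a cycle iff 7 can reach itself via ≥1 edge.
7 → 8 → 4 → 11 → 7 — yes.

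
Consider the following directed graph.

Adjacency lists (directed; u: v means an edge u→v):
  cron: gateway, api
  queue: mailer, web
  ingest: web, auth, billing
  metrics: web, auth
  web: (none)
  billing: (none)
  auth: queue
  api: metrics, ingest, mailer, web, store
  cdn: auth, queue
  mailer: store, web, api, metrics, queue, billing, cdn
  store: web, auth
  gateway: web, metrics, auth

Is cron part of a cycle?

cron lies on a cycle iff there is a path from cron back to itself.
Exploring from cron, it never reaches itself; equivalently, its strongly connected component is a singleton.

No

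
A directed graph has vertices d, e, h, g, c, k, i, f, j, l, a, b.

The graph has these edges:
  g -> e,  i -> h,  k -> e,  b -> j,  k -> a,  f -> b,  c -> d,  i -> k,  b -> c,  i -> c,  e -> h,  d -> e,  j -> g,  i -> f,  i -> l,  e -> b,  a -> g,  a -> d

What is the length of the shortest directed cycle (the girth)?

4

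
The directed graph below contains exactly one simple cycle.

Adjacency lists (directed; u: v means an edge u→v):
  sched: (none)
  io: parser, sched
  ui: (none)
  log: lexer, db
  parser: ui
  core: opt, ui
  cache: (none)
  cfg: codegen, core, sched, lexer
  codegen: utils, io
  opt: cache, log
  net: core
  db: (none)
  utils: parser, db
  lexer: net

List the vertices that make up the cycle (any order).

DFS with gray/black marking from core:
core gray
  opt gray
    cache gray
    cache black
    log gray
      lexer gray
        net gray
          net→core: core is gray → back edge
Back edge closes the cycle core → opt → log → lexer → net → core; its vertices are {log, net, opt, core, lexer}.

log, net, opt, core, lexer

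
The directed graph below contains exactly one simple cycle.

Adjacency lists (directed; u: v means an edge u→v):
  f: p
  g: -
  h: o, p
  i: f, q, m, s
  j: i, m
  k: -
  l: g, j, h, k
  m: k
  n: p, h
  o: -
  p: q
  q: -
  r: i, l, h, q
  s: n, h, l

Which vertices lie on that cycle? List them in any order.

DFS with gray/black marking from i:
i gray
  f gray
    p gray
      q gray
      q black
    p black
  f black
  i→q: q black — skip
  m gray
    k gray
    k black
  m black
  s gray
    n gray
      n→p: p black — skip
      h gray
        o gray
        o black
        h→p: p black — skip
      h black
    n black
    s→h: h black — skip
    l gray
      g gray
      g black
      j gray
        j→i: i is gray → back edge
Back edge closes the cycle i → s → l → j → i; its vertices are {i, j, l, s}.

i, j, l, s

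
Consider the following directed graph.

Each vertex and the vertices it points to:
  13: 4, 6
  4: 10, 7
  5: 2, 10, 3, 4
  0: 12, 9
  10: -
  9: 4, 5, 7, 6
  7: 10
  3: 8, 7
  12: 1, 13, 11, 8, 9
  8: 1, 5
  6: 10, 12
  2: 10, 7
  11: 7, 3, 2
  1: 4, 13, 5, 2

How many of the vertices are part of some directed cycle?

9

A vertex is on a directed cycle iff it belongs to a strongly connected component of size ≥ 2 (or has a self-loop).
The vertices on cycles are {1, 3, 5, 6, 8, 9, 11, 12, 13} — 9 in total.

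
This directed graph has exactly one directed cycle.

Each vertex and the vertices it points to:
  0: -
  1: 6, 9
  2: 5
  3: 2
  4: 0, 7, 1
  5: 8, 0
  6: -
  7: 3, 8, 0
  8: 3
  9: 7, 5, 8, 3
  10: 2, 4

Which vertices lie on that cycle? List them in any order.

DFS with gray/black marking from 2:
2 gray
  5 gray
    8 gray
      3 gray
        3→2: 2 is gray → back edge
Back edge closes the cycle 2 → 5 → 8 → 3 → 2; its vertices are {2, 3, 5, 8}.

2, 3, 5, 8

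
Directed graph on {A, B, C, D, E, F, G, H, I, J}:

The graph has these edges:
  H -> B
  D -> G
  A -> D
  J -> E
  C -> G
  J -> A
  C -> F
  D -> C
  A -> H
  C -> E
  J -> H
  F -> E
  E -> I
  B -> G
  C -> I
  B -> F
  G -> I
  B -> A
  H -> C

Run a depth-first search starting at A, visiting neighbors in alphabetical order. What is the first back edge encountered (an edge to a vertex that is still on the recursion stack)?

DFS from A (visiting neighbors in alphabetical order); mark gray on enter, black on exit:
A gray
  D gray
    C gray
      E gray
        I gray
        I black
      E black
      F gray
        F→E: E black — skip
      F black
      G gray
        G→I: I black — skip
      G black
      C→I: I black — skip
    C black
    D→G: G black — skip
  D black
  H gray
    B gray
      B→A: A is gray → back edge
First back edge: B → A.

B→A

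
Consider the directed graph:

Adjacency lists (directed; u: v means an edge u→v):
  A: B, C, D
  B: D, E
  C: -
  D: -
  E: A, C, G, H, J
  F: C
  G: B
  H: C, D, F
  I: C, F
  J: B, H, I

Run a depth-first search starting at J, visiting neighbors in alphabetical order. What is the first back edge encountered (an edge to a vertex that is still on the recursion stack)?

A→B

DFS from J (visiting neighbors in alphabetical order); mark gray on enter, black on exit:
J gray
  B gray
    D gray
    D black
    E gray
      A gray
        A→B: B is gray → back edge
First back edge: A → B.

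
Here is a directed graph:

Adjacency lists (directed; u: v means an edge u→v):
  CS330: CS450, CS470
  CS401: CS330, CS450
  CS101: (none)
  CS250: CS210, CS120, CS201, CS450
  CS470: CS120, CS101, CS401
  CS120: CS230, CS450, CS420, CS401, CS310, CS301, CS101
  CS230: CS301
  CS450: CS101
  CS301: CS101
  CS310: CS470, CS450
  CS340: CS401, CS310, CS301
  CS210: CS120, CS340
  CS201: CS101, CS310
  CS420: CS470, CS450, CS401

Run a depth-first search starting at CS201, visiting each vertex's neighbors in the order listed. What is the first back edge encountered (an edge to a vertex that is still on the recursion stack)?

CS420->CS470

DFS from CS201 (visiting each vertex's neighbors in the order listed); mark gray on enter, black on exit:
CS201 gray
  CS101 gray
  CS101 black
  CS310 gray
    CS470 gray
      CS120 gray
        CS230 gray
          CS301 gray
            CS301→CS101: CS101 black — skip
          CS301 black
        CS230 black
        CS450 gray
          CS450→CS101: CS101 black — skip
        CS450 black
        CS420 gray
          CS420→CS470: CS470 is gray → back edge
First back edge: CS420 → CS470.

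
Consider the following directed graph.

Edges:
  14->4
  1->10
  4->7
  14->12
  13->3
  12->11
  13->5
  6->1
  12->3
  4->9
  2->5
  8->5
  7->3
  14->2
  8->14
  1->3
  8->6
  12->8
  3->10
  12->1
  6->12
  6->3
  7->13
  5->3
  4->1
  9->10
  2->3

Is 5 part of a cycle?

No

5 lies on a cycle iff there is a path from 5 back to itself.
Exploring from 5, it never reaches itself; equivalently, its strongly connected component is a singleton.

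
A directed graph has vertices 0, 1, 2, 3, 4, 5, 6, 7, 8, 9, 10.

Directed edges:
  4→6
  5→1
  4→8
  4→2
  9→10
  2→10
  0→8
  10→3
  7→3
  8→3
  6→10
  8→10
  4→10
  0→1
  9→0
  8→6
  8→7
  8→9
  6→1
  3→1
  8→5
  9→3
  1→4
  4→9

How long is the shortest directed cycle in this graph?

For each vertex v, BFS finds the shortest path from v back to v.
The shortest such closed walk is 4 → 6 → 1 → 4, length 3.

3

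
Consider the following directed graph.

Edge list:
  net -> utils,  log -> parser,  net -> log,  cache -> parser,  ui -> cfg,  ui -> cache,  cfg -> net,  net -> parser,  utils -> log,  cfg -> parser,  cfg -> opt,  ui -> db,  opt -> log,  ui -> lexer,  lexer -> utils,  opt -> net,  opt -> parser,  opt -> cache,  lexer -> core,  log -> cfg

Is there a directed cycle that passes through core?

No

core lies on a cycle iff there is a path from core back to itself.
Exploring from core, it never reaches itself; equivalently, its strongly connected component is a singleton.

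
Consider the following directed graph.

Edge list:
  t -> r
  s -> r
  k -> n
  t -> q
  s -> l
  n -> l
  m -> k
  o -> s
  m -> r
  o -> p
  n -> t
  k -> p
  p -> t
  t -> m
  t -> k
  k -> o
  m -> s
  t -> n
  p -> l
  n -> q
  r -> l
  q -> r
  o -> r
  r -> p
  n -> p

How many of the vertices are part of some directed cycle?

A vertex is on a directed cycle iff it belongs to a strongly connected component of size ≥ 2 (or has a self-loop).
The vertices on cycles are {k, m, n, o, p, q, r, s, t} — 9 in total.

9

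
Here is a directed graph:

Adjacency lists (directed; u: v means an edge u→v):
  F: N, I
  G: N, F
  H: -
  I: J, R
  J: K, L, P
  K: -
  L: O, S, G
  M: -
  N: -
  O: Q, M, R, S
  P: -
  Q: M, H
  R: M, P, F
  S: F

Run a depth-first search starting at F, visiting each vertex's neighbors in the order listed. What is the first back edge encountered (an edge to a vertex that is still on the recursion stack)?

R→F

DFS from F (visiting each vertex's neighbors in the order listed); mark gray on enter, black on exit:
F gray
  N gray
  N black
  I gray
    J gray
      K gray
      K black
      L gray
        O gray
          Q gray
            M gray
            M black
            H gray
            H black
          Q black
          O→M: M black — skip
          R gray
            R→M: M black — skip
            P gray
            P black
            R→F: F is gray → back edge
First back edge: R → F.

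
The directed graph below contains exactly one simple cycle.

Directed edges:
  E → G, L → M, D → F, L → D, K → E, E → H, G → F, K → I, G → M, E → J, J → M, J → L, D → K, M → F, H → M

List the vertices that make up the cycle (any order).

DFS with gray/black marking from K:
K gray
  E gray
    J gray
      M gray
        F gray
        F black
      M black
      L gray
        L→M: M black — skip
        D gray
          D→K: K is gray → back edge
Back edge closes the cycle K → E → J → L → D → K; its vertices are {D, E, J, K, L}.

D, E, J, K, L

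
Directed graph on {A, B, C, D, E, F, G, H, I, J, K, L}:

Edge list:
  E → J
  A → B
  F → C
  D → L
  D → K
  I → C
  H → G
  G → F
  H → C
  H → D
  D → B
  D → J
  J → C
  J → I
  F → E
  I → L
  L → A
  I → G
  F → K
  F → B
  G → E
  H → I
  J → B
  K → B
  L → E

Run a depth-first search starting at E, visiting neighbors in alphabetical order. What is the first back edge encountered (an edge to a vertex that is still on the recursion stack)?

G→E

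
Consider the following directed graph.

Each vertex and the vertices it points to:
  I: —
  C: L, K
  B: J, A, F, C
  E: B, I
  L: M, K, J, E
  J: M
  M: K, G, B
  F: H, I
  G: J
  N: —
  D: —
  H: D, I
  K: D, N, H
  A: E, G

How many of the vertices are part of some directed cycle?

A vertex is on a directed cycle iff it belongs to a strongly connected component of size ≥ 2 (or has a self-loop).
The vertices on cycles are {A, B, C, E, G, J, L, M} — 8 in total.

8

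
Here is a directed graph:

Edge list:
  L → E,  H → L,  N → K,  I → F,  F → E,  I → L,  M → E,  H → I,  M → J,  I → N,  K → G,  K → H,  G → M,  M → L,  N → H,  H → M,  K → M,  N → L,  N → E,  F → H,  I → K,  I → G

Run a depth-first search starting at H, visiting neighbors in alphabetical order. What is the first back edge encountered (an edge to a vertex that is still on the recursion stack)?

F->H

DFS from H (visiting neighbors in alphabetical order); mark gray on enter, black on exit:
H gray
  I gray
    F gray
      E gray
      E black
      F→H: H is gray → back edge
First back edge: F → H.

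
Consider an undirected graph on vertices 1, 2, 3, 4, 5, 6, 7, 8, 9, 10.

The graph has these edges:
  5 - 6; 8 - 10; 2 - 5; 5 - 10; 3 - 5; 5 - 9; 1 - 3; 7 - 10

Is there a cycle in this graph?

DFS, tracking each vertex's parent; an edge to a visited non-parent vertex closes a cycle.
Start from 4:
visit 4 (parent –)
visit 1 (parent –)
  visit 3 (parent 1)
    visit 5 (parent 3)
      visit 2 (parent 5)
        2–5: parent, skip
      visit 9 (parent 5)
        9–5: parent, skip
      visit 10 (parent 5)
        10–5: parent, skip
        visit 7 (parent 10)
          7–10: parent, skip
        visit 8 (parent 10)
          8–10: parent, skip
      visit 6 (parent 5)
        6–5: parent, skip
      5–3: parent, skip
    3–1: parent, skip
No non-parent visited neighbor found — the graph is a forest.

No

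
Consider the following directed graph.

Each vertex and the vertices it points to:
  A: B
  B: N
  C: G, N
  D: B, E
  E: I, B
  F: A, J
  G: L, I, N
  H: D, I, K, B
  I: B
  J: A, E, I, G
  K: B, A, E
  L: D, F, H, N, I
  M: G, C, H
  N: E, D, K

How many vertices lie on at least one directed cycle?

A vertex is on a directed cycle iff it belongs to a strongly connected component of size ≥ 2 (or has a self-loop).
The vertices on cycles are {A, B, D, E, F, G, I, J, K, L, N} — 11 in total.

11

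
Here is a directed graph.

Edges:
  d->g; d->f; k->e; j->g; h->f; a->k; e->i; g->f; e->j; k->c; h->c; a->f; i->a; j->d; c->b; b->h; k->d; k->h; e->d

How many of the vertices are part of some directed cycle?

A vertex is on a directed cycle iff it belongs to a strongly connected component of size ≥ 2 (or has a self-loop).
The vertices on cycles are {a, b, c, e, h, i, k} — 7 in total.

7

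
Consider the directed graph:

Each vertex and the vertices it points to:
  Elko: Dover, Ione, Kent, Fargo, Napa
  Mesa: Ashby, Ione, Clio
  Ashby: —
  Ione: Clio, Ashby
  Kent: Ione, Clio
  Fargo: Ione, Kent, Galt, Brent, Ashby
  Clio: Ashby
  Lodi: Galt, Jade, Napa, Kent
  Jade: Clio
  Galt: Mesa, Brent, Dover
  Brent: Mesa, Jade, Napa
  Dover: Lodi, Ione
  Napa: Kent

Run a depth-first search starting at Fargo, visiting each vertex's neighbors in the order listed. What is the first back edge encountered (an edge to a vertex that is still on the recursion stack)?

Lodi->Galt

DFS from Fargo (visiting each vertex's neighbors in the order listed); mark gray on enter, black on exit:
Fargo gray
  Ione gray
    Clio gray
      Ashby gray
      Ashby black
    Clio black
    Ione→Ashby: Ashby black — skip
  Ione black
  Kent gray
    Kent→Ione: Ione black — skip
    Kent→Clio: Clio black — skip
  Kent black
  Galt gray
    Mesa gray
      Mesa→Ashby: Ashby black — skip
      Mesa→Ione: Ione black — skip
      Mesa→Clio: Clio black — skip
    Mesa black
    Brent gray
      Brent→Mesa: Mesa black — skip
      Jade gray
        Jade→Clio: Clio black — skip
      Jade black
      Napa gray
        Napa→Kent: Kent black — skip
      Napa black
    Brent black
    Dover gray
      Lodi gray
        Lodi→Galt: Galt is gray → back edge
First back edge: Lodi → Galt.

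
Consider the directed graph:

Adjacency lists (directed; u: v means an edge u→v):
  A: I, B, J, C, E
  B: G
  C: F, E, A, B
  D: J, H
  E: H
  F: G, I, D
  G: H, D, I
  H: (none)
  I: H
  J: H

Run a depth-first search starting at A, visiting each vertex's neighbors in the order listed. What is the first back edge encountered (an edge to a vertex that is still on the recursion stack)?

C->A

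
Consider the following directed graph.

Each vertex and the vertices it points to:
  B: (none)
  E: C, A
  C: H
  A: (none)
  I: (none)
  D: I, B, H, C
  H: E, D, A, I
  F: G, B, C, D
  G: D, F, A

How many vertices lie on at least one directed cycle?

6

A vertex is on a directed cycle iff it belongs to a strongly connected component of size ≥ 2 (or has a self-loop).
The vertices on cycles are {C, D, E, F, G, H} — 6 in total.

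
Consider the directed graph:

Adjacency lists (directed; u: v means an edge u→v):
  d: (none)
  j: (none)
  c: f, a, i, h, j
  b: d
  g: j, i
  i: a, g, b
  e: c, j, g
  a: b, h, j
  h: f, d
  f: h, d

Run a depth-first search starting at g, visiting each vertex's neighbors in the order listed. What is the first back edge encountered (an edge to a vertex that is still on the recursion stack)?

f→h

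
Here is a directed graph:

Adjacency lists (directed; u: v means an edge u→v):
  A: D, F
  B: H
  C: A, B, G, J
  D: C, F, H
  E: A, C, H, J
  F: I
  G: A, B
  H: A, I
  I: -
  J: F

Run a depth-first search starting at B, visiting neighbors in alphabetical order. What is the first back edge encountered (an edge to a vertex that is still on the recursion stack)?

C→A

DFS from B (visiting neighbors in alphabetical order); mark gray on enter, black on exit:
B gray
  H gray
    A gray
      D gray
        C gray
          C→A: A is gray → back edge
First back edge: C → A.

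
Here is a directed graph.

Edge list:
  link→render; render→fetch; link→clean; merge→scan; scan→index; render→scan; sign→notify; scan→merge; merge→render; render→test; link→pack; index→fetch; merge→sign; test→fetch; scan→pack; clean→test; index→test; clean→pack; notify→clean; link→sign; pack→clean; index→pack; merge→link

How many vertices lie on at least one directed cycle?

A vertex is on a directed cycle iff it belongs to a strongly connected component of size ≥ 2 (or has a self-loop).
The vertices on cycles are {link, pack, scan, clean, merge, render} — 6 in total.

6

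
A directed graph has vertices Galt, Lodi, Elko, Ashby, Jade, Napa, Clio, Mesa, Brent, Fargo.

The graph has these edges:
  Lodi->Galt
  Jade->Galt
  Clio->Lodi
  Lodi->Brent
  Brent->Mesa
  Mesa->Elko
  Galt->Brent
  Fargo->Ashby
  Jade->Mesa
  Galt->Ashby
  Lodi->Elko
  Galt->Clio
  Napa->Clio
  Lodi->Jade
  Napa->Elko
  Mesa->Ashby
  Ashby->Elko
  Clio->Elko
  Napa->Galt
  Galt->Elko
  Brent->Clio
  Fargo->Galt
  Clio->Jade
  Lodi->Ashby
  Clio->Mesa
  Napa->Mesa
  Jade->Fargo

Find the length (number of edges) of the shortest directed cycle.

3

For each vertex v, BFS finds the shortest path from v back to v.
The shortest such closed walk is Clio → Jade → Galt → Clio, length 3.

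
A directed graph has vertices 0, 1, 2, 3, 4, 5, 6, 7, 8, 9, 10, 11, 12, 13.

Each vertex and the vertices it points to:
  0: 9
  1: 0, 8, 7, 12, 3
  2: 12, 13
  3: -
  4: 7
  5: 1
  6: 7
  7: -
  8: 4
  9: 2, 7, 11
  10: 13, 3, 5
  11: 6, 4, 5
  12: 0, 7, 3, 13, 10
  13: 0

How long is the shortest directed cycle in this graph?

4

For each vertex v, BFS finds the shortest path from v back to v.
The shortest such closed walk is 9 → 2 → 13 → 0 → 9, length 4.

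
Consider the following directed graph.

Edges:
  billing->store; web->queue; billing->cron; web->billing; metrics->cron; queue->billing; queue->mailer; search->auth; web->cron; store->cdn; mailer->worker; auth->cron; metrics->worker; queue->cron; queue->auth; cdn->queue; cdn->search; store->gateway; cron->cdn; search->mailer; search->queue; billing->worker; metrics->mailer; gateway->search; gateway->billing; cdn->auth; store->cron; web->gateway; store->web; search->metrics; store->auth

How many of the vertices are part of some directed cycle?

A vertex is on a directed cycle iff it belongs to a strongly connected component of size ≥ 2 (or has a self-loop).
The vertices on cycles are {cdn, web, auth, cron, queue, store, search, billing, gateway, metrics} — 10 in total.

10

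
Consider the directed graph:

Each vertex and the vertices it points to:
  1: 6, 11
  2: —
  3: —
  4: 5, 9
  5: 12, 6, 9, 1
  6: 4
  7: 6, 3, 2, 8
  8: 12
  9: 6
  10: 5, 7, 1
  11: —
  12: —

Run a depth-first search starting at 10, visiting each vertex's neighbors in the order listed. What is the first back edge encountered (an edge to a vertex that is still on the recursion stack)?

4->5

DFS from 10 (visiting each vertex's neighbors in the order listed); mark gray on enter, black on exit:
10 gray
  5 gray
    12 gray
    12 black
    6 gray
      4 gray
        4→5: 5 is gray → back edge
First back edge: 4 → 5.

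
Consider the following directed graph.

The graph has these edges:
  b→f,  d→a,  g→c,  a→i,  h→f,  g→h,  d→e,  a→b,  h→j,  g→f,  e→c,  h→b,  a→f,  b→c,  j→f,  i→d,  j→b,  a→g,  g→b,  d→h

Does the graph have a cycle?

Yes

DFS with white/gray/black marking, starting from b:
b gray
  f gray
  f black
  c gray
  c black
b black
j gray
  j→f: f black — skip
  j→b: b black — skip
j black
a gray
  a→b: b black — skip
  a→f: f black — skip
  g gray
    h gray
      h→f: f black — skip
      h→b: b black — skip
      h→j: j black — skip
    h black
    g→f: f black — skip
    g→b: b black — skip
    g→c: c black — skip
  g black
  i gray
    d gray
      d→h: h black — skip
      d→a: a is gray → back edge
Back edge found, so a cycle exists: a → i → d → a.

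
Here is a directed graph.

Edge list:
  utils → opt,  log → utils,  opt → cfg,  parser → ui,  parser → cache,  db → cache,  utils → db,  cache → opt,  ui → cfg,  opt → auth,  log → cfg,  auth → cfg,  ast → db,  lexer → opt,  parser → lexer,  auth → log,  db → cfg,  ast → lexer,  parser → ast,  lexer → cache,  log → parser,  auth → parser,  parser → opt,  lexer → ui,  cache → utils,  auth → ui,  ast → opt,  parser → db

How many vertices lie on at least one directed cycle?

A vertex is on a directed cycle iff it belongs to a strongly connected component of size ≥ 2 (or has a self-loop).
The vertices on cycles are {db, ast, log, opt, auth, cache, lexer, utils, parser} — 9 in total.

9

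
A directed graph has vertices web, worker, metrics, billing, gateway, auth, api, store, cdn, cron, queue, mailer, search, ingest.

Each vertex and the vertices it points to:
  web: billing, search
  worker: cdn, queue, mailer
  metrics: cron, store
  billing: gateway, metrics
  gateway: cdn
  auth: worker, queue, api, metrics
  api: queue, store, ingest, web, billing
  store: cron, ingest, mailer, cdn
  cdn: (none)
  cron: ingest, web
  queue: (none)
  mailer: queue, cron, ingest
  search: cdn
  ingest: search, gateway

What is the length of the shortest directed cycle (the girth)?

4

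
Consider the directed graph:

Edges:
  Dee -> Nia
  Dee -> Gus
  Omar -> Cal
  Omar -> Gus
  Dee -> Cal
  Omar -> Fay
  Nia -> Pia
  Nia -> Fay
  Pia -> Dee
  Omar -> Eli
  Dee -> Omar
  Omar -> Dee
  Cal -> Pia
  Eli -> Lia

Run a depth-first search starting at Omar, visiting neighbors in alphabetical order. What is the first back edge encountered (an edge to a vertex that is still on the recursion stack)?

Dee->Cal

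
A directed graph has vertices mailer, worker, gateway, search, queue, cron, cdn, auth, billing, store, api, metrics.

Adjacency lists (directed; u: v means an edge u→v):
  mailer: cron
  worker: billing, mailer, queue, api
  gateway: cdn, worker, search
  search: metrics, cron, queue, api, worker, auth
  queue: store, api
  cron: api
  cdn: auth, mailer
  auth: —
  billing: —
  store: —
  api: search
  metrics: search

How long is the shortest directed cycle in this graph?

2

For each vertex v, BFS finds the shortest path from v back to v.
The shortest such closed walk is search → api → search, length 2.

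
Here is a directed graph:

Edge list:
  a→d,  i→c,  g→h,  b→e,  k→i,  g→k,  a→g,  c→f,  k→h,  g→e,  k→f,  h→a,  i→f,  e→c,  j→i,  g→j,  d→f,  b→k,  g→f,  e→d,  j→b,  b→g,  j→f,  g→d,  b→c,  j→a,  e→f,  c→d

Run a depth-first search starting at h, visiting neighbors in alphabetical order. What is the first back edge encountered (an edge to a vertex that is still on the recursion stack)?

g->h

DFS from h (visiting neighbors in alphabetical order); mark gray on enter, black on exit:
h gray
  a gray
    d gray
      f gray
      f black
    d black
    g gray
      g→d: d black — skip
      e gray
        c gray
          c→d: d black — skip
          c→f: f black — skip
        c black
        e→d: d black — skip
        e→f: f black — skip
      e black
      g→f: f black — skip
      g→h: h is gray → back edge
First back edge: g → h.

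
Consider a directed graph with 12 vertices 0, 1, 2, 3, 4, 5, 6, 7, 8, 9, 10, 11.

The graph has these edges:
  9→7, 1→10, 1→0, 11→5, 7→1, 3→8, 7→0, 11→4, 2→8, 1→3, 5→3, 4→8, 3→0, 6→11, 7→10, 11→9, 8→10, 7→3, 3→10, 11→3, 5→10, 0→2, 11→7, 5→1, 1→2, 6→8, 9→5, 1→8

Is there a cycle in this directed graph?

DFS with white/gray/black marking, starting from 8:
8 gray
  10 gray
  10 black
8 black
0 gray
  2 gray
    2→8: 8 black — skip
  2 black
0 black
1 gray
  1→10: 10 black — skip
  1→8: 8 black — skip
  1→0: 0 black — skip
  1→2: 2 black — skip
  3 gray
    3→10: 10 black — skip
    3→0: 0 black — skip
    3→8: 8 black — skip
  3 black
1 black
4 gray
  4→8: 8 black — skip
4 black
5 gray
  5→3: 3 black — skip
  5→1: 1 black — skip
  5→10: 10 black — skip
5 black
6 gray
  6→8: 8 black — skip
  11 gray
    11→5: 5 black — skip
    11→3: 3 black — skip
    7 gray
      7→3: 3 black — skip
      7→1: 1 black — skip
      7→10: 10 black — skip
      7→0: 0 black — skip
    7 black
    11→4: 4 black — skip
    9 gray
      9→7: 7 black — skip
      9→5: 5 black — skip
    9 black
  11 black
6 black
Every edge goes to a white or black vertex — no back edge, so the graph is acyclic.

No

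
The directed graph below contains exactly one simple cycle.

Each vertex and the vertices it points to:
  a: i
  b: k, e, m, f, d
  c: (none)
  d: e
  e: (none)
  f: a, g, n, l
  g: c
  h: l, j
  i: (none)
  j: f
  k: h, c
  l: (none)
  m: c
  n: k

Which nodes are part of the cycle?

f, h, j, k, n

DFS with gray/black marking from f:
f gray
  a gray
    i gray
    i black
  a black
  g gray
    c gray
    c black
  g black
  n gray
    k gray
      h gray
        l gray
        l black
        j gray
          j→f: f is gray → back edge
Back edge closes the cycle f → n → k → h → j → f; its vertices are {f, h, j, k, n}.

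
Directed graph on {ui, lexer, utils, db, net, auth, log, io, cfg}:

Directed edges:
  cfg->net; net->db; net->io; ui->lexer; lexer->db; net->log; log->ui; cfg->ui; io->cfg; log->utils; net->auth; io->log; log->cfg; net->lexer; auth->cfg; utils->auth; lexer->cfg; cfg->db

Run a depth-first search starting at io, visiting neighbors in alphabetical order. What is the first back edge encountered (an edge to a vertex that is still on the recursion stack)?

auth→cfg

DFS from io (visiting neighbors in alphabetical order); mark gray on enter, black on exit:
io gray
  cfg gray
    db gray
    db black
    net gray
      auth gray
        auth→cfg: cfg is gray → back edge
First back edge: auth → cfg.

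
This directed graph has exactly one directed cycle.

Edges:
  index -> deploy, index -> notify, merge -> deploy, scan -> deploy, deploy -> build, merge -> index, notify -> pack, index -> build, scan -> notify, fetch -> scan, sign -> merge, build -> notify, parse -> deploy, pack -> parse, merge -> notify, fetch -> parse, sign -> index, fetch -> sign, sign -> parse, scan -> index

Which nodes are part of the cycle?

DFS with gray/black marking from notify:
notify gray
  pack gray
    parse gray
      deploy gray
        build gray
          build→notify: notify is gray → back edge
Back edge closes the cycle notify → pack → parse → deploy → build → notify; its vertices are {pack, build, parse, deploy, notify}.

pack, build, parse, deploy, notify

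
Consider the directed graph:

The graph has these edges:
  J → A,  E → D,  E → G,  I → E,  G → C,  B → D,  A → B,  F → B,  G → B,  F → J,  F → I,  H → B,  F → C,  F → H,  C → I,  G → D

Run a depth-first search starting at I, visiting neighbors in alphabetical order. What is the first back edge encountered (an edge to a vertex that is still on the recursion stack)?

C→I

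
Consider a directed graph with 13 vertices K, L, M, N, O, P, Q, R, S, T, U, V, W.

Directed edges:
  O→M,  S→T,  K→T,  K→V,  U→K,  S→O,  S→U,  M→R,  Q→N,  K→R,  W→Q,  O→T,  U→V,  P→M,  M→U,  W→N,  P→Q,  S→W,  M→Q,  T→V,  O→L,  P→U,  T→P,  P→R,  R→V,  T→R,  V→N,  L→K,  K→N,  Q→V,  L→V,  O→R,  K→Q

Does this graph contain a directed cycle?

Yes

DFS with white/gray/black marking, starting from P:
P gray
  R gray
    V gray
      N gray
      N black
    V black
  R black
  M gray
    U gray
      K gray
        Q gray
          Q→N: N black — skip
          Q→V: V black — skip
        Q black
        T gray
          T→V: V black — skip
          T→P: P is gray → back edge
Back edge found, so a cycle exists: P → M → U → K → T → P.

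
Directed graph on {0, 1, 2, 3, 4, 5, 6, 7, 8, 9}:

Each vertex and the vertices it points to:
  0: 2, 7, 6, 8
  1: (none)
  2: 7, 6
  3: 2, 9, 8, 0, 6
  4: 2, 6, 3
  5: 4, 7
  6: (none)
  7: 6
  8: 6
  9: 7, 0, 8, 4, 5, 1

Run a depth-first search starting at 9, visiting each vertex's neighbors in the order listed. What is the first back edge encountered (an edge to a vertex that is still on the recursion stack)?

DFS from 9 (visiting each vertex's neighbors in the order listed); mark gray on enter, black on exit:
9 gray
  7 gray
    6 gray
    6 black
  7 black
  0 gray
    2 gray
      2→7: 7 black — skip
      2→6: 6 black — skip
    2 black
    0→7: 7 black — skip
    0→6: 6 black — skip
    8 gray
      8→6: 6 black — skip
    8 black
  0 black
  9→8: 8 black — skip
  4 gray
    4→2: 2 black — skip
    4→6: 6 black — skip
    3 gray
      3→2: 2 black — skip
      3→9: 9 is gray → back edge
First back edge: 3 → 9.

3->9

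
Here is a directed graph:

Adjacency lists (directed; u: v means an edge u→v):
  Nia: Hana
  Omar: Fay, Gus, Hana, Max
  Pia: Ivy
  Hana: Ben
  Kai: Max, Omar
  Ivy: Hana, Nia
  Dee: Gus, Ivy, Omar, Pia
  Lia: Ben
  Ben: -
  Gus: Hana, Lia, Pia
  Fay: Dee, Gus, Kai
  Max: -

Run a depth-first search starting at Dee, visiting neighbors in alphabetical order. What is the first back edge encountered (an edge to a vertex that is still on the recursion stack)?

Fay→Dee

DFS from Dee (visiting neighbors in alphabetical order); mark gray on enter, black on exit:
Dee gray
  Gus gray
    Hana gray
      Ben gray
      Ben black
    Hana black
    Lia gray
      Lia→Ben: Ben black — skip
    Lia black
    Pia gray
      Ivy gray
        Ivy→Hana: Hana black — skip
        Nia gray
          Nia→Hana: Hana black — skip
        Nia black
      Ivy black
    Pia black
  Gus black
  Dee→Ivy: Ivy black — skip
  Omar gray
    Fay gray
      Fay→Dee: Dee is gray → back edge
First back edge: Fay → Dee.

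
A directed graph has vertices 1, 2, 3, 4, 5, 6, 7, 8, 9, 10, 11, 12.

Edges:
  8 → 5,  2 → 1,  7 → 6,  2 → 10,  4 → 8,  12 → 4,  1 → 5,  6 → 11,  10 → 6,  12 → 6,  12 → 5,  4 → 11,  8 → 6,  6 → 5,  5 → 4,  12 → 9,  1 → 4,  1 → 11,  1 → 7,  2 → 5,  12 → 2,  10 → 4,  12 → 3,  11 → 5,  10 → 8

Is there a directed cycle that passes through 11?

Yes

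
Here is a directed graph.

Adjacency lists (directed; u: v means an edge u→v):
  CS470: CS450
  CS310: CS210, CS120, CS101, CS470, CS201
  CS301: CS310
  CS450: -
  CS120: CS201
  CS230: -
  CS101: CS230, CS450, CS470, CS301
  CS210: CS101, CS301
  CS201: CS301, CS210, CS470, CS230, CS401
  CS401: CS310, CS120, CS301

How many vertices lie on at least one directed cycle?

A vertex is on a directed cycle iff it belongs to a strongly connected component of size ≥ 2 (or has a self-loop).
The vertices on cycles are {CS101, CS120, CS201, CS210, CS301, CS310, CS401} — 7 in total.

7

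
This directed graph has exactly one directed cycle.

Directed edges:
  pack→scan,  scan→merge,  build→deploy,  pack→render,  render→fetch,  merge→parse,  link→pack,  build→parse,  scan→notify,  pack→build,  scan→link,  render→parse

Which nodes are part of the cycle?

link, pack, scan

DFS with gray/black marking from pack:
pack gray
  build gray
    parse gray
    parse black
    deploy gray
    deploy black
  build black
  render gray
    render→parse: parse black — skip
    fetch gray
    fetch black
  render black
  scan gray
    notify gray
    notify black
    merge gray
      merge→parse: parse black — skip
    merge black
    link gray
      link→pack: pack is gray → back edge
Back edge closes the cycle pack → scan → link → pack; its vertices are {link, pack, scan}.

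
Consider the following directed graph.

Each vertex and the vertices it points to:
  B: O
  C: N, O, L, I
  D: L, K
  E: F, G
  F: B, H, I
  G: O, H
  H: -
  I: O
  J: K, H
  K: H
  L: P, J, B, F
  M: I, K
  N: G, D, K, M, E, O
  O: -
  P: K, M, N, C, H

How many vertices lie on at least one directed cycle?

A vertex is on a directed cycle iff it belongs to a strongly connected component of size ≥ 2 (or has a self-loop).
The vertices on cycles are {C, D, L, N, P} — 5 in total.

5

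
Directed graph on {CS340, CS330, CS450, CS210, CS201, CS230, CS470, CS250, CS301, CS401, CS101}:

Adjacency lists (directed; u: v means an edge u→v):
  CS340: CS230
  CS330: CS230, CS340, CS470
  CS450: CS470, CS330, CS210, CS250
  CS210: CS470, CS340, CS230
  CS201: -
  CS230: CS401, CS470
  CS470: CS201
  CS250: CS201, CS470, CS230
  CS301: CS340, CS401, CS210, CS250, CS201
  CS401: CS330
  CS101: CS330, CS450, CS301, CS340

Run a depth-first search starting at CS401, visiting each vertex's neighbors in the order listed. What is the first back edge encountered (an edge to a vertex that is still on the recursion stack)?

CS230→CS401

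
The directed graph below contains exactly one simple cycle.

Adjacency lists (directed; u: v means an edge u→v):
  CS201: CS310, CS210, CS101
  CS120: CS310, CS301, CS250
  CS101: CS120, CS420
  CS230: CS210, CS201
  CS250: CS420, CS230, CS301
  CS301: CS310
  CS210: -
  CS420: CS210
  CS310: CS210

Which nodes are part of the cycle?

CS101, CS120, CS201, CS230, CS250

DFS with gray/black marking from CS101:
CS101 gray
  CS120 gray
    CS310 gray
      CS210 gray
      CS210 black
    CS310 black
    CS301 gray
      CS301→CS310: CS310 black — skip
    CS301 black
    CS250 gray
      CS420 gray
        CS420→CS210: CS210 black — skip
      CS420 black
      CS230 gray
        CS230→CS210: CS210 black — skip
        CS201 gray
          CS201→CS310: CS310 black — skip
          CS201→CS210: CS210 black — skip
          CS201→CS101: CS101 is gray → back edge
Back edge closes the cycle CS101 → CS120 → CS250 → CS230 → CS201 → CS101; its vertices are {CS101, CS120, CS201, CS230, CS250}.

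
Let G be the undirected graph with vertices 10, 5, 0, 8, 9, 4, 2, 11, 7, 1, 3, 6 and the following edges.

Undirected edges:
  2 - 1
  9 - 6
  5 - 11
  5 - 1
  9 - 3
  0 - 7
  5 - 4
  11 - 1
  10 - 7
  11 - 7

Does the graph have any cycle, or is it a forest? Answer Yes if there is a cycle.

DFS, tracking each vertex's parent; an edge to a visited non-parent vertex closes a cycle.
Start from 9:
visit 9 (parent –)
  visit 6 (parent 9)
    6–9: parent, skip
  visit 3 (parent 9)
    3–9: parent, skip
visit 10 (parent –)
  visit 7 (parent 10)
    visit 11 (parent 7)
      11–7: parent, skip
      visit 5 (parent 11)
        visit 4 (parent 5)
          4–5: parent, skip
        visit 1 (parent 5)
          visit 2 (parent 1)
            2–1: parent, skip
          1–11: 11 visited and ≠ parent → cycle
Cycle: 11 – 5 – 1 – 11.

Yes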